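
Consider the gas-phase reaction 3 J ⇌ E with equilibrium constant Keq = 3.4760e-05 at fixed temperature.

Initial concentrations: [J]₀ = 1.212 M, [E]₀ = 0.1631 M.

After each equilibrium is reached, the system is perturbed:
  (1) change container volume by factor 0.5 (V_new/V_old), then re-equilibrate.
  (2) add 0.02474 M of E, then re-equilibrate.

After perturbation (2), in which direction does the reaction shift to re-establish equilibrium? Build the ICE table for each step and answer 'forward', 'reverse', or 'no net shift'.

Q₀ = 0.09161 vs Keq = 3.4760e-05 ⇒ Q>K, reverse
Step 1:
                   J          E
  Initial      1.212     0.1631
  Change      0.4888    -0.1629
  Equil        1.701 1.7101e-04
  solve Keq expr → x = -0.1629; check Q = 3.4760e-05
Then change container volume by factor 0.5 (V_new/V_old).
Step 2:
                   J          E
  Initial      3.402 3.4203e-04
  Change   -0.003067   0.001022
  Equil        3.399   0.001364
  solve Keq expr → x = 0.001022; check Q = 3.4760e-05
Then add 0.02474 M of E.
Step 3:
                   J          E
  Initial      3.399     0.0261
  Change     0.07395   -0.02465
  Equil        3.472   0.001455
  solve Keq expr → x = -0.02465; check Q = 3.4760e-05

Direction: reverse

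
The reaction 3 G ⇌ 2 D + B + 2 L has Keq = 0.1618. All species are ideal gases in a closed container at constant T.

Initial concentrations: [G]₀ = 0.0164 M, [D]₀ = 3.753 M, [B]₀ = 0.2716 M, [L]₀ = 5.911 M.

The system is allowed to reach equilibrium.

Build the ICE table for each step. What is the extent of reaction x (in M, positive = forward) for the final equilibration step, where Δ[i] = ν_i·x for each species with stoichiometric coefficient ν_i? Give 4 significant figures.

x = -0.2713 M

Q₀ = 3.0302e+07 vs Keq = 0.1618 ⇒ Q>K, reverse
Step 1:
                    G           D           B           L
  I            0.0164       3.753      0.2716       5.911
  C            0.8139     -0.5426     -0.2713     -0.5426
  E            0.8303        3.21  3.1175e-04       5.368
  solve Keq expr → x = -0.2713; check Q = 0.1618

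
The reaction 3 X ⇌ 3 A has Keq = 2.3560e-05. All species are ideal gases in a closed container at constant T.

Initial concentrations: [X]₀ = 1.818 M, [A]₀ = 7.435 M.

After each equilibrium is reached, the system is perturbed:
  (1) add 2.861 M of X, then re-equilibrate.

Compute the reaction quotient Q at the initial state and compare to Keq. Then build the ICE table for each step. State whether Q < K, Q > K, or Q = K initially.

Q₀ = 68.4 vs Keq = 2.3560e-05 ⇒ Q>K, reverse
Step 1:
                  X         A
  Initial     1.818     7.435
  Change      7.177    -7.177
  Equil       8.995    0.2579
  solve Keq expr → x = -2.392; check Q = 2.3560e-05
Then add 2.861 M of X.
Step 2:
                  X         A
  Initial     11.86    0.2579
  Change   -0.07973   0.07973
  Equil       11.78    0.3376
  solve Keq expr → x = 0.02658; check Q = 2.3560e-05

Q₀ = 68.4; Q > K (proceeds reverse)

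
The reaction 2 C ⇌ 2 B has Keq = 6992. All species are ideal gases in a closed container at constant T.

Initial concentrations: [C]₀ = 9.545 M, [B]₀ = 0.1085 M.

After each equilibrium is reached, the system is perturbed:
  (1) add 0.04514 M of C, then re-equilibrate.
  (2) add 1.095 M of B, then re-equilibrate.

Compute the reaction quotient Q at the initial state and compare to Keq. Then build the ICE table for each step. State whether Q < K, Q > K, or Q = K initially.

Q₀ = 1.2921e-04 vs Keq = 6992 ⇒ Q<K, forward
Step 1:
                  C         B
  init        9.545    0.1085
  Δ          -9.431     9.431
  eq         0.1141     9.539
  solve Keq expr → x = 4.715; check Q = 6992
Then add 0.04514 M of C.
Step 2:
                  C         B
  init       0.1592     9.539
  Δ        -0.04461   0.04461
  eq         0.1146     9.584
  solve Keq expr → x = 0.0223; check Q = 6992
Then add 1.095 M of B.
Step 3:
                  C         B
  init       0.1146     10.68
  Δ         0.01294  -0.01294
  eq         0.1276     10.67
  solve Keq expr → x = -0.00647; check Q = 6992

Q₀ = 1.2921e-04; Q < K (proceeds forward)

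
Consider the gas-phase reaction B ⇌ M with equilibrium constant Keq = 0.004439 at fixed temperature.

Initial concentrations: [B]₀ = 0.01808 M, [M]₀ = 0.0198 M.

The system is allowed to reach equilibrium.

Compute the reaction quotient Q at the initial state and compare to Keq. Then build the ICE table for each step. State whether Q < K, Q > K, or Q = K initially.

Q₀ = 1.095 vs Keq = 0.004439 ⇒ Q>K, reverse
Step 1:
                  B         M
  init      0.01808    0.0198
  Δ         0.01963  -0.01963
  eq        0.03771 1.6741e-04
  solve Keq expr → x = -0.01963; check Q = 0.004439

Q₀ = 1.095; Q > K (proceeds reverse)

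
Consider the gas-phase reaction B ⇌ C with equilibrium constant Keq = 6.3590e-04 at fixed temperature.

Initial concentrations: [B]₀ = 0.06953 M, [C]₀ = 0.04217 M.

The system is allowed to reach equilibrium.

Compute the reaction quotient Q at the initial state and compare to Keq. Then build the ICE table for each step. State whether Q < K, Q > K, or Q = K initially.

Q₀ = 0.6065 vs Keq = 6.3590e-04 ⇒ Q>K, reverse
Step 1:
                   B          C
  Initial    0.06953    0.04217
  Change      0.0421    -0.0421
  Equil       0.1116 7.0985e-05
  solve Keq expr → x = -0.0421; check Q = 6.3590e-04

Q₀ = 0.6065; Q > K (proceeds reverse)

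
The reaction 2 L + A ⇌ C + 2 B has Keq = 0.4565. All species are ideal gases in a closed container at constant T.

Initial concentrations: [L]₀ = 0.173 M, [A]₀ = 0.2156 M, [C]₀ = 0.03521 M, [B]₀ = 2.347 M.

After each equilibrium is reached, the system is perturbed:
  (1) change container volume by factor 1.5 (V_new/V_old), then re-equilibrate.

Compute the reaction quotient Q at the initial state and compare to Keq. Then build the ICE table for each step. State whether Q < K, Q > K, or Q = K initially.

Q₀ = 30.06 vs Keq = 0.4565 ⇒ Q>K, reverse
Step 1:
                    L           A           C           B
  init          0.173      0.2156     0.03521       2.347
  Δ           0.06788     0.03394    -0.03394    -0.06788
  eq           0.2409      0.2495    0.001272       2.279
  solve Keq expr → x = -0.03394; check Q = 0.4565
Then change container volume by factor 1.5 (V_new/V_old).
Step 2:
                    L           A           C           B
  init         0.1606      0.1664  8.4827e-04       1.519
  Δ                 0           0           0           0
  eq           0.1606      0.1664  8.4827e-04       1.519
  solve Keq expr → x = 0; check Q = 0.4565

Q₀ = 30.06; Q > K (proceeds reverse)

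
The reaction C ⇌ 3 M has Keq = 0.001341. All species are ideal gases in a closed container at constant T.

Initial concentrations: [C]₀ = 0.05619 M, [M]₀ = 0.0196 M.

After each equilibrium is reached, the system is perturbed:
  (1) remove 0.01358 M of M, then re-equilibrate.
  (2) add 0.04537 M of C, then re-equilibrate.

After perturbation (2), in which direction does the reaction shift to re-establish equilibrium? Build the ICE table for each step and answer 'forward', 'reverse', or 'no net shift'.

Direction: forward

Q₀ = 1.3400e-04 vs Keq = 0.001341 ⇒ Q<K, forward
Step 1:
                   C          M
  I          0.05619     0.0196
  C         -0.00694    0.02082
  E          0.04925    0.04042
  solve Keq expr → x = 0.00694; check Q = 0.001341
Then remove 0.01358 M of M.
Step 2:
                   C          M
  I          0.04925    0.02684
  C        -0.004138    0.01241
  E          0.04511    0.03926
  solve Keq expr → x = 0.004138; check Q = 0.001341
Then add 0.04537 M of C.
Step 3:
                   C          M
  I          0.09048    0.03926
  C        -0.003219   0.009656
  E          0.08726    0.04891
  solve Keq expr → x = 0.003219; check Q = 0.001341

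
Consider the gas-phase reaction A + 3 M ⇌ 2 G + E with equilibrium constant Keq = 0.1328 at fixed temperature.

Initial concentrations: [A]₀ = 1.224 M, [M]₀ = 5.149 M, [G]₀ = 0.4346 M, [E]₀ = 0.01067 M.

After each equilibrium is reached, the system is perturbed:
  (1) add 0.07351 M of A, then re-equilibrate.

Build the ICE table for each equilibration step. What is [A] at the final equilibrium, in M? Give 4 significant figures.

Q₀ = 1.2061e-05 vs Keq = 0.1328 ⇒ Q<K, forward
Step 1:
                  A         M         G         E
  I           1.224     5.149    0.4346   0.01067
  C         -0.6771    -2.031     1.354    0.6771
  E          0.5469     3.118     1.789    0.6878
  solve Keq expr → x = 0.6771; check Q = 0.1328
Then add 0.07351 M of A.
Step 2:
                  A         M         G         E
  I          0.6204     3.118     1.789    0.6878
  C        -0.01539  -0.04617   0.03078   0.01539
  E           0.605     3.072      1.82    0.7032
  solve Keq expr → x = 0.01539; check Q = 0.1328

[A]_eq = 0.605 M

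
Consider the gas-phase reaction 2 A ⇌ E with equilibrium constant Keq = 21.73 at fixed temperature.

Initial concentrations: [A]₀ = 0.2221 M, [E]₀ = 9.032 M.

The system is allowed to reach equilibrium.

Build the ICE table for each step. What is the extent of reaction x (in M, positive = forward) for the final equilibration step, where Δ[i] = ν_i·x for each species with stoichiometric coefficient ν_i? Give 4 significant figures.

Q₀ = 183.1 vs Keq = 21.73 ⇒ Q>K, reverse
Step 1:
                  A         E
  I          0.2221     9.032
  C          0.4152   -0.2076
  E          0.6373     8.824
  solve Keq expr → x = -0.2076; check Q = 21.73

x = -0.2076 M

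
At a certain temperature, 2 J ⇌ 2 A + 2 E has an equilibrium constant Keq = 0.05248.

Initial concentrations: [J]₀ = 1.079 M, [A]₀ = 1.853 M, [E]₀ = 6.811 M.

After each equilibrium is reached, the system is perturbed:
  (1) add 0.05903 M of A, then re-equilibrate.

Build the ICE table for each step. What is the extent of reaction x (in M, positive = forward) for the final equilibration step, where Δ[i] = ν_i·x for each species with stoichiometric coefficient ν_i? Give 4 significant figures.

Q₀ = 136.8 vs Keq = 0.05248 ⇒ Q>K, reverse
Step 1:
                   J          A          E
  I            1.079      1.853      6.811
  C            1.727     -1.727     -1.727
  E            2.806     0.1264      5.084
  solve Keq expr → x = -0.8633; check Q = 0.05248
Then add 0.05903 M of A.
Step 2:
                   J          A          E
  I            2.806     0.1854      5.084
  C          0.05513   -0.05513   -0.05513
  E            2.861     0.1303      5.029
  solve Keq expr → x = -0.02757; check Q = 0.05248

x = -0.02757 M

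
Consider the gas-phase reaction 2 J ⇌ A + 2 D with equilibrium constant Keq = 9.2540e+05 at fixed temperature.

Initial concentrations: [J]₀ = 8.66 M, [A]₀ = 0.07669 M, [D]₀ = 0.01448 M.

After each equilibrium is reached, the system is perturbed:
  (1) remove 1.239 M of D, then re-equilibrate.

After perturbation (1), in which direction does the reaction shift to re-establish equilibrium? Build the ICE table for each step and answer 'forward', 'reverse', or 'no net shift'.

Q₀ = 2.1441e-07 vs Keq = 9.2540e+05 ⇒ Q<K, forward
Step 1:
                   J          A          D
  init          8.66    0.07669    0.01448
  Δ           -8.641      4.321      8.641
  eq         0.01887      4.397      8.656
  solve Keq expr → x = 4.321; check Q = 9.2540e+05
Then remove 1.239 M of D.
Step 2:
                   J          A          D
  init       0.01887      4.397      7.417
  Δ        -0.002692   0.001346   0.002692
  eq         0.01618      4.399      7.419
  solve Keq expr → x = 0.001346; check Q = 9.2540e+05

Direction: forward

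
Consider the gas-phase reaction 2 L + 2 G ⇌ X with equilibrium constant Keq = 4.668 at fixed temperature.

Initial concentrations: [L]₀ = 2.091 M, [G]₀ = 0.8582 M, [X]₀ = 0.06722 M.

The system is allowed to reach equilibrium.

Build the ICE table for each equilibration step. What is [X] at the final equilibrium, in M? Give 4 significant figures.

[X]_eq = 0.395 M

Q₀ = 0.02087 vs Keq = 4.668 ⇒ Q<K, forward
Step 1:
                    L           G           X
  I             2.091      0.8582     0.06722
  C           -0.6556     -0.6556      0.3278
  E             1.435      0.2026       0.395
  solve Keq expr → x = 0.3278; check Q = 4.668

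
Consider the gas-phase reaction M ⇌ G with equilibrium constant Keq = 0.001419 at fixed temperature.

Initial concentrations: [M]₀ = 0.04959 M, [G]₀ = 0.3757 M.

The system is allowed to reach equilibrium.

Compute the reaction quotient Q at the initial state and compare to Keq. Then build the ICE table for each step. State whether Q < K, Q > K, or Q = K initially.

Q₀ = 7.576; Q > K (proceeds reverse)

Q₀ = 7.576 vs Keq = 0.001419 ⇒ Q>K, reverse
Step 1:
                    M           G
  I           0.04959      0.3757
  C            0.3751     -0.3751
  E            0.4247  6.0263e-04
  solve Keq expr → x = -0.3751; check Q = 0.001419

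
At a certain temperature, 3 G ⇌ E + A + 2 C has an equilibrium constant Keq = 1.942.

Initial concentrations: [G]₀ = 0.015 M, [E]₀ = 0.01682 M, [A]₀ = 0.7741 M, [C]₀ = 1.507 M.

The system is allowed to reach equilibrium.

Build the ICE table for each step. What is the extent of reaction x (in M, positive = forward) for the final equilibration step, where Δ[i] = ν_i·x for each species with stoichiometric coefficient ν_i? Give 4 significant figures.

Q₀ = 8761 vs Keq = 1.942 ⇒ Q>K, reverse
Step 1:
                    G           E           A           C
  Initial       0.015     0.01682      0.7741       1.507
  Change      0.04951     -0.0165     -0.0165    -0.03301
  Equil       0.06451  3.1674e-04      0.7576       1.474
  solve Keq expr → x = -0.0165; check Q = 1.942

x = -0.0165 M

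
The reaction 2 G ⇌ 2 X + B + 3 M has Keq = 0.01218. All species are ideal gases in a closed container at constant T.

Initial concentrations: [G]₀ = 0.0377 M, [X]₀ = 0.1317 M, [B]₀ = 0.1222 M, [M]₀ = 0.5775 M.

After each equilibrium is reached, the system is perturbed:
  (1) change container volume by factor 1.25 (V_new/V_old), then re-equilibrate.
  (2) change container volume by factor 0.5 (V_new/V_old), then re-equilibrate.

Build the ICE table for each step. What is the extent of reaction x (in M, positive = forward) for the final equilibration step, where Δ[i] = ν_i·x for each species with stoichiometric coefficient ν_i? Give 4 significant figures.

Q₀ = 0.2872 vs Keq = 0.01218 ⇒ Q>K, reverse
Step 1:
                    G           X           B           M
  I            0.0377      0.1317      0.1222      0.5775
  C           0.04789    -0.04789    -0.02395    -0.07184
  E           0.08559     0.08381     0.09825      0.5057
  solve Keq expr → x = -0.02395; check Q = 0.01218
Then change container volume by factor 1.25 (V_new/V_old).
Step 2:
                    G           X           B           M
  I           0.06847     0.06705      0.0786      0.4045
  C          -0.01166     0.01166     0.00583     0.01749
  E           0.05681     0.07871     0.08443       0.422
  solve Keq expr → x = 0.00583; check Q = 0.01218
Then change container volume by factor 0.5 (V_new/V_old).
Step 3:
                    G           X           B           M
  I            0.1136      0.1574      0.1689       0.844
  C           0.07012    -0.07012    -0.03506     -0.1052
  E            0.1837     0.08729      0.1338      0.7389
  solve Keq expr → x = -0.03506; check Q = 0.01218

x = -0.03506 M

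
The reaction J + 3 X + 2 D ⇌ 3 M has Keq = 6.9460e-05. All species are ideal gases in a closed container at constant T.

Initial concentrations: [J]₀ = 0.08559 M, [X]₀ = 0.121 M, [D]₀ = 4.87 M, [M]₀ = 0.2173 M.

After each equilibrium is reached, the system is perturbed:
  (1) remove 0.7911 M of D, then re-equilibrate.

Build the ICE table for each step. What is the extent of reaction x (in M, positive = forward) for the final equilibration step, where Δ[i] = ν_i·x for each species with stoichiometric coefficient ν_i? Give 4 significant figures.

Q₀ = 2.853 vs Keq = 6.9460e-05 ⇒ Q>K, reverse
Step 1:
                    J           X           D           M
  I           0.08559       0.121        4.87      0.2173
  C           0.06565      0.1969      0.1313     -0.1969
  E            0.1512      0.3179       5.001     0.02036
  solve Keq expr → x = -0.06565; check Q = 6.9460e-05
Then remove 0.7911 M of D.
Step 2:
                    J           X           D           M
  I            0.1512      0.3179        4.21     0.02036
  C        6.8641e-04    0.002059    0.001373   -0.002059
  E            0.1519        0.32       4.212      0.0183
  solve Keq expr → x = -6.8641e-04; check Q = 6.9460e-05

x = -6.8641e-04 M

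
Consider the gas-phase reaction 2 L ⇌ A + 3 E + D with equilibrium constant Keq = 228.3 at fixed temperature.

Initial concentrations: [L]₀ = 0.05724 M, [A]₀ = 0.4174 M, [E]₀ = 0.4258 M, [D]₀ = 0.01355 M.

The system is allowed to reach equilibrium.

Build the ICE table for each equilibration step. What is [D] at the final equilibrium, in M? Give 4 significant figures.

Q₀ = 0.1333 vs Keq = 228.3 ⇒ Q<K, forward
Step 1:
                    L           A           E           D
  I           0.05724      0.4174      0.4258     0.01355
  C          -0.05403     0.02702     0.08105     0.02702
  E          0.003207      0.4444      0.5069     0.04057
  solve Keq expr → x = 0.02702; check Q = 228.3

[D]_eq = 0.04057 M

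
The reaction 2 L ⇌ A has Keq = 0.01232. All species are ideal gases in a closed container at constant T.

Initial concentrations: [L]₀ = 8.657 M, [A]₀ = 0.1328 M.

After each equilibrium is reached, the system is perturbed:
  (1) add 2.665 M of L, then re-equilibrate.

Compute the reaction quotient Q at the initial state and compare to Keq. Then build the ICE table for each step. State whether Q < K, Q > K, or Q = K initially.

Q₀ = 0.001772 vs Keq = 0.01232 ⇒ Q<K, forward
Step 1:
                  L         A
  Initial     8.657    0.1328
  Change      -1.13    0.5651
  Equil       7.527    0.6979
  solve Keq expr → x = 0.5651; check Q = 0.01232
Then add 2.665 M of L.
Step 2:
                  L         A
  Initial     10.19    0.6979
  Change    -0.7846    0.3923
  Equil       9.407      1.09
  solve Keq expr → x = 0.3923; check Q = 0.01232

Q₀ = 0.001772; Q < K (proceeds forward)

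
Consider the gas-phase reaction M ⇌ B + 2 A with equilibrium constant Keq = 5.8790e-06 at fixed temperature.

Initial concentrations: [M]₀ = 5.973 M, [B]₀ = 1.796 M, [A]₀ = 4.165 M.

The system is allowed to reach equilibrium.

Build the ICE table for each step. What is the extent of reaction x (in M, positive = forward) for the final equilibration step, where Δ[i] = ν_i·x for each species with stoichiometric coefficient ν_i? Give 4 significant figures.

x = -1.796 M

Q₀ = 5.216 vs Keq = 5.8790e-06 ⇒ Q>K, reverse
Step 1:
                  M         B         A
  init        5.973     1.796     4.165
  Δ           1.796    -1.796    -3.592
  eq          7.769 1.3897e-04    0.5733
  solve Keq expr → x = -1.796; check Q = 5.8790e-06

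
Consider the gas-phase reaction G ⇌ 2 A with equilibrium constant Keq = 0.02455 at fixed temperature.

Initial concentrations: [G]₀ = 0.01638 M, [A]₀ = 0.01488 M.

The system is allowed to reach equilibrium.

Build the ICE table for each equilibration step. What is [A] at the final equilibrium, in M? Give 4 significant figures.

[A]_eq = 0.01881 M

Q₀ = 0.01352 vs Keq = 0.02455 ⇒ Q<K, forward
Step 1:
                   G          A
  I          0.01638    0.01488
  C        -0.001966   0.003931
  E          0.01441    0.01881
  solve Keq expr → x = 0.001966; check Q = 0.02455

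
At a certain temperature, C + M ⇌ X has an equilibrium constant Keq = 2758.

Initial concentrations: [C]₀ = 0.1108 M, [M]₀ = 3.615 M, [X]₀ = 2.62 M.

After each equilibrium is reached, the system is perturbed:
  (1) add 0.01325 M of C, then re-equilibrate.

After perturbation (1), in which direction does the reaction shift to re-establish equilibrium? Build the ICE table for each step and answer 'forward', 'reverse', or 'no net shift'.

Direction: forward

Q₀ = 6.541 vs Keq = 2758 ⇒ Q<K, forward
Step 1:
                  C         M         X
  I          0.1108     3.615      2.62
  C         -0.1105   -0.1105    0.1105
  E       2.8251e-04     3.504     2.731
  solve Keq expr → x = 0.1105; check Q = 2758
Then add 0.01325 M of C.
Step 2:
                  C         M         X
  I         0.01353     3.504     2.731
  C        -0.01325  -0.01325   0.01325
  E       2.8495e-04     3.491     2.744
  solve Keq expr → x = 0.01325; check Q = 2758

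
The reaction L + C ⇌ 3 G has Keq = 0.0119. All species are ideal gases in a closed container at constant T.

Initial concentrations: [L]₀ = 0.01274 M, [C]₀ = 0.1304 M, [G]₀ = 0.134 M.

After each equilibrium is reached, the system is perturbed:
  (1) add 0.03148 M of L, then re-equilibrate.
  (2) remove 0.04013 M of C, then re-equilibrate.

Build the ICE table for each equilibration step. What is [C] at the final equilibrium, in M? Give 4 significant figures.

[C]_eq = 0.1193 M

Q₀ = 1.448 vs Keq = 0.0119 ⇒ Q>K, reverse
Step 1:
                   L          C          G
  Initial    0.01274     0.1304      0.134
  Change     0.03018    0.03018   -0.09055
  Equil      0.04292     0.1606    0.04345
  solve Keq expr → x = -0.03018; check Q = 0.0119
Then add 0.03148 M of L.
Step 2:
                   L          C          G
  Initial     0.0744     0.1606    0.04345
  Change   -0.002615  -0.002615   0.007844
  Equil      0.07179      0.158    0.05129
  solve Keq expr → x = 0.002615; check Q = 0.0119
Then remove 0.04013 M of C.
Step 3:
                   L          C          G
  Initial    0.07179     0.1178    0.05129
  Change    0.001427   0.001427   -0.00428
  Equil      0.07322     0.1193    0.04701
  solve Keq expr → x = -0.001427; check Q = 0.0119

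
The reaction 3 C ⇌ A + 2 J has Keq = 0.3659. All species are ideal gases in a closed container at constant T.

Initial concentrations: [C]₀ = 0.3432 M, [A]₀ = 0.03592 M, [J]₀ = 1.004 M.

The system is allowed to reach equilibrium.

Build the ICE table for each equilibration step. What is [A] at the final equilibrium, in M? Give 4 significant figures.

Q₀ = 0.8957 vs Keq = 0.3659 ⇒ Q>K, reverse
Step 1:
                   C          A          J
  I           0.3432    0.03592      1.004
  C          0.04194   -0.01398   -0.02796
  E           0.3851    0.02194      0.976
  solve Keq expr → x = -0.01398; check Q = 0.3659

[A]_eq = 0.02194 M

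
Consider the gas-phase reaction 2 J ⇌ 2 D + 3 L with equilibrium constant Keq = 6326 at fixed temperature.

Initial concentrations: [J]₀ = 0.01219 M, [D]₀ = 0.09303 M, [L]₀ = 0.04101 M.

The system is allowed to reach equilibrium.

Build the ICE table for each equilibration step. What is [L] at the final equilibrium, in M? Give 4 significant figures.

Q₀ = 0.004017 vs Keq = 6326 ⇒ Q<K, forward
Step 1:
                    J           D           L
  I           0.01219     0.09303     0.04101
  C          -0.01217     0.01217     0.01826
  E        1.9084e-05      0.1052     0.05927
  solve Keq expr → x = 0.006085; check Q = 6326

[L]_eq = 0.05927 M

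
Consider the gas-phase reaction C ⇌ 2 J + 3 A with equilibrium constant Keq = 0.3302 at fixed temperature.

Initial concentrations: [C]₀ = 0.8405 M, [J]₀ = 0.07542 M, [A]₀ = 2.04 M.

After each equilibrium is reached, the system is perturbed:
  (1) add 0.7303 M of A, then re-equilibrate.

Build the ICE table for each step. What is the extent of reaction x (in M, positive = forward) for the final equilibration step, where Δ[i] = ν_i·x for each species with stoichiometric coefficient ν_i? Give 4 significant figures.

x = -0.02541 M

Q₀ = 0.05745 vs Keq = 0.3302 ⇒ Q<K, forward
Step 1:
                    C           J           A
  Initial      0.8405     0.07542        2.04
  Change     -0.04268     0.08536       0.128
  Equil        0.7978      0.1608       2.168
  solve Keq expr → x = 0.04268; check Q = 0.3302
Then add 0.7303 M of A.
Step 2:
                    C           J           A
  Initial      0.7978      0.1608       2.898
  Change      0.02541    -0.05081    -0.07622
  Equil        0.8232        0.11       2.822
  solve Keq expr → x = -0.02541; check Q = 0.3302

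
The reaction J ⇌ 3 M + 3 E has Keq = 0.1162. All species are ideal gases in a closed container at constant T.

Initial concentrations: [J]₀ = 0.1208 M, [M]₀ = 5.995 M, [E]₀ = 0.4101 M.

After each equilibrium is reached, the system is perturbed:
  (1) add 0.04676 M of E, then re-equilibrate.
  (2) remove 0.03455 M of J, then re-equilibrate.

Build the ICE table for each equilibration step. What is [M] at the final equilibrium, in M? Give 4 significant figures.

Q₀ = 123 vs Keq = 0.1162 ⇒ Q>K, reverse
Step 1:
                    J           M           E
  Initial      0.1208       5.995      0.4101
  Change       0.1188     -0.3563     -0.3563
  Equil        0.2396       5.639     0.05375
  solve Keq expr → x = -0.1188; check Q = 0.1162
Then add 0.04676 M of E.
Step 2:
                    J           M           E
  Initial      0.2396       5.639      0.1005
  Change      0.01507    -0.04521    -0.04521
  Equil        0.2547       5.593      0.0553
  solve Keq expr → x = -0.01507; check Q = 0.1162
Then remove 0.03455 M of J.
Step 3:
                    J           M           E
  Initial      0.2201       5.593      0.0553
  Change   8.4406e-04   -0.002532   -0.002532
  Equil        0.2209       5.591     0.05277
  solve Keq expr → x = -8.4406e-04; check Q = 0.1162

[M]_eq = 5.591 M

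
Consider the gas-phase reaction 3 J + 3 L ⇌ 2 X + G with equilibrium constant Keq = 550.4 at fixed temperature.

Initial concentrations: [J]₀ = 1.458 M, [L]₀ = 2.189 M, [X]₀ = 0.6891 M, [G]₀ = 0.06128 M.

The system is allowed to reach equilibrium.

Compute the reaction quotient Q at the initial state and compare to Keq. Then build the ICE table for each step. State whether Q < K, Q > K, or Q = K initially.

Q₀ = 8.9510e-04 vs Keq = 550.4 ⇒ Q<K, forward
Step 1:
                   J          L          X          G
  I            1.458      2.189     0.6891    0.06128
  C            -1.31      -1.31     0.8733     0.4366
  E           0.1481     0.8791      1.562     0.4979
  solve Keq expr → x = 0.4366; check Q = 550.4

Q₀ = 8.9510e-04; Q < K (proceeds forward)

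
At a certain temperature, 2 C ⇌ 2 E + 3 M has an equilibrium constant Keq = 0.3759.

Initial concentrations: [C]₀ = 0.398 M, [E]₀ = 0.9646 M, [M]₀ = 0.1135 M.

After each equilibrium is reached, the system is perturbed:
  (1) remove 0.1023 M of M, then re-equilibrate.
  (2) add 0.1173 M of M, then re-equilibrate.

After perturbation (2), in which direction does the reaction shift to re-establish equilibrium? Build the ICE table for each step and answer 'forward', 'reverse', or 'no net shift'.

Direction: reverse

Q₀ = 0.008588 vs Keq = 0.3759 ⇒ Q<K, forward
Step 1:
                    C           E           M
  I             0.398      0.9646      0.1135
  C            -0.119       0.119      0.1786
  E             0.279       1.084      0.2921
  solve Keq expr → x = 0.05952; check Q = 0.3759
Then remove 0.1023 M of M.
Step 2:
                    C           E           M
  I             0.279       1.084      0.1898
  C          -0.04311     0.04311     0.06467
  E            0.2358       1.127      0.2544
  solve Keq expr → x = 0.02156; check Q = 0.3759
Then add 0.1173 M of M.
Step 3:
                    C           E           M
  I            0.2358       1.127      0.3717
  C           0.04942    -0.04942    -0.07413
  E            0.2853       1.077      0.2976
  solve Keq expr → x = -0.02471; check Q = 0.3759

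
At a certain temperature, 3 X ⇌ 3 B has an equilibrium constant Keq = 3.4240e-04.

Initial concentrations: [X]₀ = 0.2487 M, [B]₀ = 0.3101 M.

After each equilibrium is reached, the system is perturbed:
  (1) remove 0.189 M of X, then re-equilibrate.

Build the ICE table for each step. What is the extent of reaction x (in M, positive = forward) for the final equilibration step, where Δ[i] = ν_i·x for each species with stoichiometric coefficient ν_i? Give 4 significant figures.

Q₀ = 1.939 vs Keq = 3.4240e-04 ⇒ Q>K, reverse
Step 1:
                   X          B
  Initial     0.2487     0.3101
  Change      0.2736    -0.2736
  Equil       0.5223    0.03654
  solve Keq expr → x = -0.09119; check Q = 3.4240e-04
Then remove 0.189 M of X.
Step 2:
                   X          B
  Initial     0.3333    0.03654
  Change     0.01236   -0.01236
  Equil       0.3456    0.02418
  solve Keq expr → x = -0.004119; check Q = 3.4240e-04

x = -0.004119 M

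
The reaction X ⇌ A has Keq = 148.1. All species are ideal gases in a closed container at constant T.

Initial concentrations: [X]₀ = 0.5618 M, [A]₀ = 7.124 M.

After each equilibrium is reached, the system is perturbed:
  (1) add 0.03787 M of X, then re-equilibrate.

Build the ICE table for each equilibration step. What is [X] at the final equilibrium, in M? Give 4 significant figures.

[X]_eq = 0.0518 M

Q₀ = 12.68 vs Keq = 148.1 ⇒ Q<K, forward
Step 1:
                   X          A
  Initial     0.5618      7.124
  Change     -0.5103     0.5103
  Equil      0.05155      7.634
  solve Keq expr → x = 0.5103; check Q = 148.1
Then add 0.03787 M of X.
Step 2:
                   X          A
  Initial    0.08942      7.634
  Change    -0.03762    0.03762
  Equil       0.0518      7.672
  solve Keq expr → x = 0.03762; check Q = 148.1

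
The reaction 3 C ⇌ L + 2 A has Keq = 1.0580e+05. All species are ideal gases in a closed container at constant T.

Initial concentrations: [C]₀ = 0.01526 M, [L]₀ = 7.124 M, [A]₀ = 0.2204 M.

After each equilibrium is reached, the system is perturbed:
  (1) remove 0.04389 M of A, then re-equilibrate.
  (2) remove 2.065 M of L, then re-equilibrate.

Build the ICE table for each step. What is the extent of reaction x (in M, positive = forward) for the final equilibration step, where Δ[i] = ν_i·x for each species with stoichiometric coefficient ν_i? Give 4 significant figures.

x = 4.4985e-04 M

Q₀ = 9.7383e+04 vs Keq = 1.0580e+05 ⇒ Q<K, forward
Step 1:
                  C         L         A
  init      0.01526     7.124    0.2204
  Δ       -4.0373e-04 1.3458e-04 2.6915e-04
  eq        0.01486     7.124    0.2207
  solve Keq expr → x = 1.3458e-04; check Q = 1.0580e+05
Then remove 0.04389 M of A.
Step 2:
                  C         L         A
  init      0.01486     7.124    0.1768
  Δ       -0.001978 6.5923e-04  0.001318
  eq        0.01288     7.125    0.1781
  solve Keq expr → x = 6.5923e-04; check Q = 1.0580e+05
Then remove 2.065 M of L.
Step 3:
                  C         L         A
  init      0.01288      5.06    0.1781
  Δ        -0.00135 4.4985e-04 8.9969e-04
  eq        0.01153      5.06     0.179
  solve Keq expr → x = 4.4985e-04; check Q = 1.0580e+05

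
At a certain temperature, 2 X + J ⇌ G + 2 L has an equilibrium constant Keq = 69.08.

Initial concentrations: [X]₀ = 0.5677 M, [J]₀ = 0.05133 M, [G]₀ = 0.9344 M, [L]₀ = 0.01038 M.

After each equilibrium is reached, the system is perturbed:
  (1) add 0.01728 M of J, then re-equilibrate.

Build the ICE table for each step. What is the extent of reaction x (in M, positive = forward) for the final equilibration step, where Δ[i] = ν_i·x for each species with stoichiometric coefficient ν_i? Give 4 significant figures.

Q₀ = 0.006086 vs Keq = 69.08 ⇒ Q<K, forward
Step 1:
                  X         J         G         L
  init       0.5677   0.05133    0.9344   0.01038
  Δ          -0.101  -0.05052   0.05052     0.101
  eq         0.4667 8.1268e-04    0.9849    0.1114
  solve Keq expr → x = 0.05052; check Q = 69.08
Then add 0.01728 M of J.
Step 2:
                  X         J         G         L
  init       0.4667   0.01809    0.9849    0.1114
  Δ        -0.03297  -0.01649   0.01649   0.03297
  eq         0.4337  0.001607     1.001    0.1444
  solve Keq expr → x = 0.01649; check Q = 69.08

x = 0.01649 M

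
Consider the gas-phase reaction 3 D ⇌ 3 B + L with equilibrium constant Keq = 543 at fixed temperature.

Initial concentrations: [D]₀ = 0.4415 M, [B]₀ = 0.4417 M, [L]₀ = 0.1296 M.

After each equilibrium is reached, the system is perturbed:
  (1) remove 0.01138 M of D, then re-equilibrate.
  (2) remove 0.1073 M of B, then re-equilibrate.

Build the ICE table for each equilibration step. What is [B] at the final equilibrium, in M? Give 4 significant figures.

Q₀ = 0.1298 vs Keq = 543 ⇒ Q<K, forward
Step 1:
                    D           B           L
  init         0.4415      0.4417      0.1296
  Δ           -0.3778      0.3778      0.1259
  eq          0.06374      0.8195      0.2555
  solve Keq expr → x = 0.1259; check Q = 543
Then remove 0.01138 M of D.
Step 2:
                    D           B           L
  init        0.05236      0.8195      0.2555
  Δ            0.0103     -0.0103   -0.003432
  eq          0.06265      0.8092      0.2521
  solve Keq expr → x = -0.003432; check Q = 543
Then remove 0.1073 M of B.
Step 3:
                    D           B           L
  init        0.06265      0.7019      0.2521
  Δ         -0.007542    0.007542    0.002514
  eq          0.05511      0.7094      0.2546
  solve Keq expr → x = 0.002514; check Q = 543

[B]_eq = 0.7094 M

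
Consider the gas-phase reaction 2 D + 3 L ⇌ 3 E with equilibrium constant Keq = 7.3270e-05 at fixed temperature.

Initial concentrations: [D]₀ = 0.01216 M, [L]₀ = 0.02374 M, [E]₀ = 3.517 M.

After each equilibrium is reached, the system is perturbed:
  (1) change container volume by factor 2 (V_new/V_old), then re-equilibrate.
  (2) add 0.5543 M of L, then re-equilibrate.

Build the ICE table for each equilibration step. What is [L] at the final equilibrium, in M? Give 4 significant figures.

Q₀ = 2.1989e+10 vs Keq = 7.3270e-05 ⇒ Q>K, reverse
Step 1:
                  D         L         E
  Initial   0.01216   0.02374     3.517
  Change      2.189     3.283    -3.283
  Equil       2.201     3.307    0.2341
  solve Keq expr → x = -1.094; check Q = 7.3270e-05
Then change container volume by factor 2 (V_new/V_old).
Step 2:
                  D         L         E
  Initial       1.1     1.653    0.1171
  Change    0.02686   0.04029  -0.04029
  Equil       1.127     1.694   0.07676
  solve Keq expr → x = -0.01343; check Q = 7.3270e-05
Then add 0.5543 M of L.
Step 3:
                  D         L         E
  Initial     1.127     2.248   0.07676
  Change   -0.01543  -0.02315   0.02315
  Equil       1.112     2.225   0.09991
  solve Keq expr → x = 0.007717; check Q = 7.3270e-05

[L]_eq = 2.225 M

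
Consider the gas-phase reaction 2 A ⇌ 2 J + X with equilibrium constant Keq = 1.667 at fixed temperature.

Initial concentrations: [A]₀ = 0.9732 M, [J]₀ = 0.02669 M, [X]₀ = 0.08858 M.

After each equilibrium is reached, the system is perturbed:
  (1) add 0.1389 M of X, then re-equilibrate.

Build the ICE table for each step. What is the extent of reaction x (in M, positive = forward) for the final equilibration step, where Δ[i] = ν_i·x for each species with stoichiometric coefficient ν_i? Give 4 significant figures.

x = -0.01496 M

Q₀ = 6.6624e-05 vs Keq = 1.667 ⇒ Q<K, forward
Step 1:
                  A         J         X
  I          0.9732   0.02669   0.08858
  C         -0.6418    0.6418    0.3209
  E          0.3314    0.6685    0.4095
  solve Keq expr → x = 0.3209; check Q = 1.667
Then add 0.1389 M of X.
Step 2:
                  A         J         X
  I          0.3314    0.6685    0.5484
  C         0.02991  -0.02991  -0.01496
  E          0.3613    0.6386    0.5334
  solve Keq expr → x = -0.01496; check Q = 1.667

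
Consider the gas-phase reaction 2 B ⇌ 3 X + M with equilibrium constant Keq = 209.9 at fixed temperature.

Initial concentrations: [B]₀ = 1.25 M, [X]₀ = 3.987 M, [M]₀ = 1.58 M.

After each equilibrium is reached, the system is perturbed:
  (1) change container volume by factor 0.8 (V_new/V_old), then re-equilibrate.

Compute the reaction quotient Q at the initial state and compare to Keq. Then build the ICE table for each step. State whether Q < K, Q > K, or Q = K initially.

Q₀ = 64.09; Q < K (proceeds forward)

Q₀ = 64.09 vs Keq = 209.9 ⇒ Q<K, forward
Step 1:
                  B         X         M
  Initial      1.25     3.987      1.58
  Change    -0.3651    0.5477    0.1826
  Equil      0.8849     4.535     1.763
  solve Keq expr → x = 0.1826; check Q = 209.9
Then change container volume by factor 0.8 (V_new/V_old).
Step 2:
                  B         X         M
  Initial     1.106     5.668     2.203
  Change     0.1635   -0.2453  -0.08176
  Equil        1.27     5.423     2.121
  solve Keq expr → x = -0.08176; check Q = 209.9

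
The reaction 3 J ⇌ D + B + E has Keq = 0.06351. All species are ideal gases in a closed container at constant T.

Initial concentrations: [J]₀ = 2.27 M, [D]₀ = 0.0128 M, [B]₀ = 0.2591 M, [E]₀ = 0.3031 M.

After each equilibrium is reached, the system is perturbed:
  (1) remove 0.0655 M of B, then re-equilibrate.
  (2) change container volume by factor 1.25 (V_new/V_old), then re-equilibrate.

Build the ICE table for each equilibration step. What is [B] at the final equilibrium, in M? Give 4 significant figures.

[B]_eq = 0.4283 M

Q₀ = 8.5938e-05 vs Keq = 0.06351 ⇒ Q<K, forward
Step 1:
                   J          D          B          E
  I             2.27     0.0128     0.2591     0.3031
  C          -0.9993     0.3331     0.3331     0.3331
  E            1.271     0.3459     0.5922     0.6362
  solve Keq expr → x = 0.3331; check Q = 0.06351
Then remove 0.0655 M of B.
Step 2:
                   J          D          B          E
  I            1.271     0.3459     0.5267     0.6362
  C         -0.02613   0.008711   0.008711   0.008711
  E            1.245     0.3546     0.5354     0.6449
  solve Keq expr → x = 0.008711; check Q = 0.06351
Then change container volume by factor 1.25 (V_new/V_old).
Step 3:
                   J          D          B          E
  I           0.9957     0.2837     0.4283     0.5159
  C                0          0          0          0
  E           0.9957     0.2837     0.4283     0.5159
  solve Keq expr → x = 0; check Q = 0.06351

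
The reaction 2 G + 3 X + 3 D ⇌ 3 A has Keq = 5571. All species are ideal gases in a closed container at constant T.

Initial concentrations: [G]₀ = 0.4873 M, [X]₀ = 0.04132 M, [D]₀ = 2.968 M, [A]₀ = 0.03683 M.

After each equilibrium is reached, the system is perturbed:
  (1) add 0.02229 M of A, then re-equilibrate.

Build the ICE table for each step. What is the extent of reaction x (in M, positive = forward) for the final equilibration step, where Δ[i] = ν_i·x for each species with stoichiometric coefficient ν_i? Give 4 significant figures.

Q₀ = 0.1141 vs Keq = 5571 ⇒ Q<K, forward
Step 1:
                    G           X           D           A
  Initial      0.4873     0.04132       2.968     0.03683
  Change     -0.02592    -0.03888    -0.03888     0.03888
  Equil        0.4614    0.002442       2.929     0.07571
  solve Keq expr → x = 0.01296; check Q = 5571
Then add 0.02229 M of A.
Step 2:
                    G           X           D           A
  Initial      0.4614    0.002442       2.929       0.098
  Change   4.6248e-04  6.9372e-04  6.9372e-04 -6.9372e-04
  Equil        0.4618    0.003136        2.93      0.0973
  solve Keq expr → x = -2.3124e-04; check Q = 5571

x = -2.3124e-04 M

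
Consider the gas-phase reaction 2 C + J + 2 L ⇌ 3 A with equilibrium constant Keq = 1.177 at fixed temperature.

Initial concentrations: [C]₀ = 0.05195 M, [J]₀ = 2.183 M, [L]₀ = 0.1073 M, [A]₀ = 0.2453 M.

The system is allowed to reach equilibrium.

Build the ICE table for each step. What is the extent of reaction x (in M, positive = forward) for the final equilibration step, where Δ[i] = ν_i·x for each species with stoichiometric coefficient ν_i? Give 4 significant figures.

Q₀ = 217.6 vs Keq = 1.177 ⇒ Q>K, reverse
Step 1:
                    C           J           L           A
  I           0.05195       2.183      0.1073      0.2453
  C           0.08333     0.04166     0.08333      -0.125
  E            0.1353       2.225      0.1906      0.1203
  solve Keq expr → x = -0.04166; check Q = 1.177

x = -0.04166 M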